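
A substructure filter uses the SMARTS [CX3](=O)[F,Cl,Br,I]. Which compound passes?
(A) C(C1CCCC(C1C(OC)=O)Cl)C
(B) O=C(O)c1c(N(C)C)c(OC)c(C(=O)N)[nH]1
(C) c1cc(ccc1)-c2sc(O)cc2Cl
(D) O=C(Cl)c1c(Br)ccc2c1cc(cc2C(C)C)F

D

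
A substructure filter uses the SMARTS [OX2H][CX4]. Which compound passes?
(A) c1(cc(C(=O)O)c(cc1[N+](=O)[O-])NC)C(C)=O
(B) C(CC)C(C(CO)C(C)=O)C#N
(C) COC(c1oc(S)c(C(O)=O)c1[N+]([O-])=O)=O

[OX2H][CX4] describes a hydroxyl oxygen bound to an sp3 (X4) carbon (an aliphatic alcohol).
(A) has a carboxylic acid group (-C(=O)OH) but the -OH is on a CX3 carbonyl carbon, not a CX4 carbon.
(B) contains a hydroxyl group (-OH), which satisfies every atom and bond constraint.
(C) has a carboxylic acid group (-C(=O)OH) but the -OH is on a CX3 carbonyl carbon, not a CX4 carbon.
So the answer is (B).

B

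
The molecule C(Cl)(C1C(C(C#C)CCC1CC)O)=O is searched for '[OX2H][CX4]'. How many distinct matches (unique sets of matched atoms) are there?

[OX2H][CX4] is the SMARTS for an aliphatic alcohol: a hydroxyl oxygen bound to an sp3 (X4) carbon.
Exactly one fragment in the molecule meets all constraints, giving 1 match.

1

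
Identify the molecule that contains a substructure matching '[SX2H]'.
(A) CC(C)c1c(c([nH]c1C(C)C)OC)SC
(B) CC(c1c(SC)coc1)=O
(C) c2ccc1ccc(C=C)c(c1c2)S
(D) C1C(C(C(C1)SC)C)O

C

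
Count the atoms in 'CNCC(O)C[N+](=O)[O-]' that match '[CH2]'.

2

The query [CH2] means: aliphatic carbon with exactly two hydrogens.
Check the 9 heavy atoms by environment: 2× C (H2) → match; 1× C (H1) → no; 1× O (H1) → no; 1× N (charge +1, H0) → no; 1× O (charge -1, H0) → no; 1× O (H0) → no; 1× N (H1) → no; 1× C (H3) → no.
That gives 2 matching atoms.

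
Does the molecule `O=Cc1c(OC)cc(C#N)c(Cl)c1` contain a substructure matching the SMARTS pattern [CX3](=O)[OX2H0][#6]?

No

The pattern [CX3](=O)[OX2H0][#6] describes a carbonyl carbon bonded to an oxygen that is itself bonded to carbon (no H on that O) — an ester.
The closest candidate here is a methoxy ether (-OCH3), but the ether oxygen is not adjacent to a C=O carbon. No other fragment satisfies the full query, so there is no match.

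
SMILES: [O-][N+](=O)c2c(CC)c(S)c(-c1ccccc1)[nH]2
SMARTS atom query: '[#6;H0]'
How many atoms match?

Check the 17 heavy atoms by environment: 1× n (aromatic, H1) → no; 5× c (aromatic, H0) → match; 1× S (H1) → no; 5× c (aromatic, H1) → no; 1× C (H2) → no; 1× C (H3) → no; 1× N (charge +1, H0) → no; 1× O (charge -1, H0) → no; 1× O (H0) → no.
That gives 5 matching atoms.

5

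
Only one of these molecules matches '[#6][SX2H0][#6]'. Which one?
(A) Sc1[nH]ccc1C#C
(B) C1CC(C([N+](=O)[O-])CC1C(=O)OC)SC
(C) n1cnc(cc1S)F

B

[#6][SX2H0][#6] describes an aliphatic sulfur bridging two carbons with no H on the sulfur (a thioether).
(A) has a thiol (-SH) but the sulfur has H1, not H0 bridging two carbons.
(B) contains a methylthio ether (-SCH3), which satisfies every atom and bond constraint.
(C) has a thiol (-SH) but the sulfur has H1, not H0 bridging two carbons.
So the answer is (B).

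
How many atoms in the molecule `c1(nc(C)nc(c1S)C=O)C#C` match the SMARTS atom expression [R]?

6

The query [R] means: R matches any atom that is part of a ring.
Check the 12 heavy atoms by environment: 2× n (aromatic, in 6-ring) → match; 4× c (aromatic, in 6-ring) → match; 4× C (acyclic) → no; 1× O (acyclic) → no; 1× S (acyclic) → no.
Summing the matching environments: 2 + 4 = 6 matching atoms.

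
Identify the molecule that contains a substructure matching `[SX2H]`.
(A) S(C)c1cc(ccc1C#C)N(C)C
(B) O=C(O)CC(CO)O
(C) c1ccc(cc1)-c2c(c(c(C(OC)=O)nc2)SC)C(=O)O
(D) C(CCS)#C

[SX2H] describes an aliphatic sulfur with two connections, one being H (a thiol).
(A) has a methylthio ether (-SCH3) but the sulfur has H0 (bonded to two carbons), not H1.
(B) has a hydroxyl group (-OH) but it is an -OH, not an -SH.
(C) has a methylthio ether (-SCH3) but the sulfur has H0 (bonded to two carbons), not H1.
(D) contains a thiol (-SH), which satisfies every atom and bond constraint.
So the answer is (D).

D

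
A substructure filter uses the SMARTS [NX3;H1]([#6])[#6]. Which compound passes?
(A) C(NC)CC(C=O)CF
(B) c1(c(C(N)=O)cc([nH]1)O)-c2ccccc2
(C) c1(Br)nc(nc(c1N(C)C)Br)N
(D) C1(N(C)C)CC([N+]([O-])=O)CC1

A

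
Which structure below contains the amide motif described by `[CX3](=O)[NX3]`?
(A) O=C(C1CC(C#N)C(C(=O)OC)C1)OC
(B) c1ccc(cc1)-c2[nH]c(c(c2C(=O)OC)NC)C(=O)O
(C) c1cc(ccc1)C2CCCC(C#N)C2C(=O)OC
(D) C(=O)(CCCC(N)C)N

[CX3](=O)[NX3] describes a carbonyl carbon bonded to a trivalent nitrogen (an amide).
(A) has a nitrile (-C#N) but the nitrile N is NX1 (triple-bonded), not NX3.
(B) has a methyl-ester group (-C(=O)OCH3) but the carbonyl is bonded to O, not to an NX3 nitrogen.
(C) has a methyl-ester group (-C(=O)OCH3) but the carbonyl is bonded to O, not to an NX3 nitrogen.
(D) contains a primary amide (-C(=O)NH2), which satisfies every atom and bond constraint.
So the answer is (D).

D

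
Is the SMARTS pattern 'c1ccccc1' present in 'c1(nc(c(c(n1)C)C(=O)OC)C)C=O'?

No

The pattern c1ccccc1 describes six aromatic carbons in a ring — a benzene ring.
The closest candidate here is a methyl group (-CH3), but no six-membered all-carbon aromatic ring is present. No other fragment satisfies the full query, so there is no match.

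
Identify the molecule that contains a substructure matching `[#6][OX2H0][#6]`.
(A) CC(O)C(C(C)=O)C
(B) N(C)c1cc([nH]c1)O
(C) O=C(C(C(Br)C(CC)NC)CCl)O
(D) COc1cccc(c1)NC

D

[#6][OX2H0][#6] describes an aliphatic oxygen bridging two carbons with no H on the oxygen (an ether).
(A) has a hydroxyl group (-OH) but the oxygen has H1, not H0 bridging two carbons.
(B) has a hydroxyl group (-OH) but the oxygen has H1, not H0 bridging two carbons.
(C) has a carboxylic acid group (-C(=O)OH) but the -OH oxygen has H1; the =O is OX1, not OX2.
(D) contains a methoxy ether (-OCH3), which satisfies every atom and bond constraint.
So the answer is (D).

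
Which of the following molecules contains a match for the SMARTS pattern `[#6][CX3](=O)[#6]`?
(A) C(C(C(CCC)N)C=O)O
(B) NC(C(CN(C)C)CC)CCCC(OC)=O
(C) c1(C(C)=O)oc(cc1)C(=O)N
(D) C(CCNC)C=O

[#6][CX3](=O)[#6] describes a carbonyl carbon (no H) flanked by two carbons (a ketone).
(A) has an aldehyde (-CHO) but the carbonyl carbon has H1, so it is not flanked by two carbons.
(B) has a methyl-ester group (-C(=O)OCH3) but one neighbour of the carbonyl carbon is O, not C.
(C) contains an acetyl/ketone group (-C(=O)CH3), which satisfies every atom and bond constraint.
(D) has an aldehyde (-CHO) but the carbonyl carbon has H1, so it is not flanked by two carbons.
So the answer is (C).

C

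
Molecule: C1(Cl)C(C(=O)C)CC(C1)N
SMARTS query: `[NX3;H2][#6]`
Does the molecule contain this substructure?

The pattern [NX3;H2][#6] describes a trivalent nitrogen with two H attached to carbon — a primary amine.
The molecule carries a primary amino group (-NH2), whose atoms satisfy every constraint of the query, so the pattern matches.

Yes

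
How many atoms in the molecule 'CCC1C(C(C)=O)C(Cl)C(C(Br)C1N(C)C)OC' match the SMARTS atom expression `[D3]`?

8

The query [D3] means: atom with exactly three heavy-atom neighbours.
Check the 18 heavy atoms by environment: 7× C (D3) → match; 1× O (D2) → no; 5× C (D1) → no; 1× O (D1) → no; 1× Cl (D1) → no; 1× N (D3) → match; 1× Br (D1) → no; 1× C (D2) → no.
Summing the matching environments: 7 + 1 = 8 matching atoms.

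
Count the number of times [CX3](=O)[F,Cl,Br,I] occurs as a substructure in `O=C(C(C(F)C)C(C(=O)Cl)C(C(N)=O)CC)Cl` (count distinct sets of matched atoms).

2

[CX3](=O)[F,Cl,Br,I] is the SMARTS for an acyl halide: a carbonyl carbon bonded to a halogen.
The molecule carries 2 separate instances of an acyl chloride (-C(=O)Cl) meeting every constraint; each maps to a distinct set of atoms, giving 2 matches.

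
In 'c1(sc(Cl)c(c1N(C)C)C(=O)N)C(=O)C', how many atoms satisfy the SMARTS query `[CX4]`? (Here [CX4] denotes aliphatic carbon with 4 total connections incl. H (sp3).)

The query [CX4] means: C with X4: aliphatic carbon with exactly 4 total connections (bonds + H).
Check the 15 heavy atoms by environment: 1× s (aromatic, X2) → no; 4× c (aromatic, X3) → no; 2× N (X3) → no; 3× C (X4) → match; 1× Cl (X1) → no; 2× C (X3) → no; 2× O (X1) → no.
That gives 3 matching atoms.

3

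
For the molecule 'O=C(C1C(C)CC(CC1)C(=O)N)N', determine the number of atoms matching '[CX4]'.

Check the 13 heavy atoms by environment: 7× C (X4) → match; 2× C (X3) → no; 2× O (X1) → no; 2× N (X3) → no.
That gives 7 matching atoms.

7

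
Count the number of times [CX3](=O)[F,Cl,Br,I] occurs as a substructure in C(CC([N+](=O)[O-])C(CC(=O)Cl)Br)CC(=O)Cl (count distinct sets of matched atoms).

2

[CX3](=O)[F,Cl,Br,I] is the SMARTS for an acyl halide: a carbonyl carbon bonded to a halogen.
The molecule carries 2 separate instances of an acyl chloride (-C(=O)Cl) meeting every constraint; each maps to a distinct set of atoms, giving 2 matches.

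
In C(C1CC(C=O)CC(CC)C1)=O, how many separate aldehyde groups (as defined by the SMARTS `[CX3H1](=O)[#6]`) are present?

2

[CX3H1](=O)[#6] is the SMARTS for an aldehyde: an sp2 carbon with one H, double-bonded to O and single-bonded to carbon.
The molecule carries 2 separate instances of an aldehyde (-CHO) meeting every constraint; each maps to a distinct set of atoms, giving 2 matches.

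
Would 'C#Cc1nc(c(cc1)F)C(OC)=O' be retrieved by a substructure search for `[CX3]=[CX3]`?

The pattern [CX3]=[CX3] describes a non-aromatic C=C double bond between two sp2 carbons — an alkene.
The closest candidate here is an ethynyl group (-C#CH), but the C-C bond is a triple bond, not a double bond. No other fragment satisfies the full query, so there is no match.

No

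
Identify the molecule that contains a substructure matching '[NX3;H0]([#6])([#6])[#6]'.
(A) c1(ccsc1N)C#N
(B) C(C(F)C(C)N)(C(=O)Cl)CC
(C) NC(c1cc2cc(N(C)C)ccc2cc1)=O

C

[NX3;H0]([#6])([#6])[#6] describes a trivalent nitrogen with no H, bonded to three carbons (a tertiary amine).
(A) has a primary amino group (-NH2) but the nitrogen has H2, not H0 with three carbons.
(B) has a primary amino group (-NH2) but the nitrogen has H2, not H0 with three carbons.
(C) contains a dimethylamino group (-N(CH3)2), which satisfies every atom and bond constraint.
So the answer is (C).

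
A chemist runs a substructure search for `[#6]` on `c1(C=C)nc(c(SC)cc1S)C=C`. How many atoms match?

10

The query [#6] means: #6 matches any atom with atomic number 6 (carbon, aromatic or aliphatic).
Check the 13 heavy atoms by environment: 1× n (aromatic) → no; 5× c (aromatic) → match; 2× S → no; 5× C → match.
Summing the matching environments: 5 + 5 = 10 matching atoms.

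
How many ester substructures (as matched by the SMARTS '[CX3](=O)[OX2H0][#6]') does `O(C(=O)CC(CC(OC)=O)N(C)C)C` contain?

2

[CX3](=O)[OX2H0][#6] is the SMARTS for an ester: a carbonyl carbon bonded to an oxygen that is itself bonded to carbon (no H on that O).
The molecule carries 2 separate instances of a methyl-ester group (-C(=O)OCH3) meeting every constraint; each maps to a distinct set of atoms, giving 2 matches.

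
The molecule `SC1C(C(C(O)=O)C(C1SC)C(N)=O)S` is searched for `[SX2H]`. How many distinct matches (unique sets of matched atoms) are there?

[SX2H] is the SMARTS for a thiol: an aliphatic sulfur with two connections, one being H.
The molecule carries 2 separate instances of a thiol (-SH) meeting every constraint; each maps to a distinct set of atoms, giving 2 matches.

2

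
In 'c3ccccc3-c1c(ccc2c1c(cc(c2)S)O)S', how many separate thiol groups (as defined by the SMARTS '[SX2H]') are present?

2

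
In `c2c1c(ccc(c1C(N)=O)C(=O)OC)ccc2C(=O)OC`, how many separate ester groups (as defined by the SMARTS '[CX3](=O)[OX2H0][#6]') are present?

2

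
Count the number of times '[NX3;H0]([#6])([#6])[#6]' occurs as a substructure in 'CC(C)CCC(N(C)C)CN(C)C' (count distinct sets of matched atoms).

2

[NX3;H0]([#6])([#6])[#6] is the SMARTS for a tertiary amine: a trivalent nitrogen with no H, bonded to three carbons.
The molecule carries 2 separate instances of a dimethylamino group (-N(CH3)2) meeting every constraint; each maps to a distinct set of atoms, giving 2 matches.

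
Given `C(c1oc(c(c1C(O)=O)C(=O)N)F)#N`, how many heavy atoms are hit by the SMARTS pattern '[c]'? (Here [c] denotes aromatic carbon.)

Check the 14 heavy atoms by environment: 1× o (aromatic) → no; 4× c (aromatic) → match; 1× F → no; 3× C → no; 3× O → no; 2× N → no.
That gives 4 matching atoms.

4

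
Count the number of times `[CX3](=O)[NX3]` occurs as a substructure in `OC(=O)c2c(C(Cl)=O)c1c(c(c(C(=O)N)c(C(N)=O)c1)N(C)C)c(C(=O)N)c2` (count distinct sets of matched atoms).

3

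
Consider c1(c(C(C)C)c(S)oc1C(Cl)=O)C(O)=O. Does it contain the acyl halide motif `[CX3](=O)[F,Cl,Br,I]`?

Yes

The pattern [CX3](=O)[F,Cl,Br,I] describes a carbonyl carbon bonded to a halogen — an acyl halide.
The molecule carries an acyl chloride (-C(=O)Cl), whose atoms satisfy every constraint of the query, so the pattern matches.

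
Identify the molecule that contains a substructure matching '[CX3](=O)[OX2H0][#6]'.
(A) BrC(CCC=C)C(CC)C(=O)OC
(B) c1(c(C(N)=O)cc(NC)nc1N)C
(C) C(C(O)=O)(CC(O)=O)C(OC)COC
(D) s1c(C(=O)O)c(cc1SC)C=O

[CX3](=O)[OX2H0][#6] describes a carbonyl carbon bonded to an oxygen that is itself bonded to carbon (no H on that O) (an ester).
(A) contains a methyl-ester group (-C(=O)OCH3), which satisfies every atom and bond constraint.
(B) has a primary amide (-C(=O)NH2) but the carbonyl is bonded to N, not to an O-C linkage.
(C) has a carboxylic acid group (-C(=O)OH) but the singly-bonded O carries H (OX2H1, not H0).
(D) has a carboxylic acid group (-C(=O)OH) but the singly-bonded O carries H (OX2H1, not H0).
So the answer is (A).

A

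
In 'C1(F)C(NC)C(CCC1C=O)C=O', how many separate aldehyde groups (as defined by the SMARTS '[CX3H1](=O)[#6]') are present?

2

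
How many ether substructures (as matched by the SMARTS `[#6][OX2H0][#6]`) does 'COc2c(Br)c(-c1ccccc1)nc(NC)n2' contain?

1

[#6][OX2H0][#6] is the SMARTS for an ether: an aliphatic oxygen bridging two carbons with no H on the oxygen.
Exactly one fragment in the molecule meets all constraints, giving 1 match.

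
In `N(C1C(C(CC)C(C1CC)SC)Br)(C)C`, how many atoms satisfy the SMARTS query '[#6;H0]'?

The query [#6;H0] means: any carbon with no attached hydrogen.
Check the 15 heavy atoms by environment: 5× C (H1) → no; 1× N (H0) → no; 5× C (H3) → no; 2× C (H2) → no; 1× S (H0) → no; 1× Br (H0) → no.
No environment satisfies the query, so 0 matching atoms.

0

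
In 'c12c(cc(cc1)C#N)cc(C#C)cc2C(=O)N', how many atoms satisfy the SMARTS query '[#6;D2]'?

The query [#6;D2] means: any carbon bonded to exactly two heavy atoms.
Check the 17 heavy atoms by environment: 5× c (aromatic, D3) → no; 5× c (aromatic, D2) → match; 2× C (D2) → match; 1× C (D1) → no; 1× C (D3) → no; 1× O (D1) → no; 2× N (D1) → no.
Summing the matching environments: 5 + 2 = 7 matching atoms.

7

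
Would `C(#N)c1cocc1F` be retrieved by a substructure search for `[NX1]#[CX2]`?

Yes

The pattern [NX1]#[CX2] describes a nitrogen triple-bonded to a two-connected carbon — a nitrile.
The molecule carries a nitrile (-C#N), whose atoms satisfy every constraint of the query, so the pattern matches.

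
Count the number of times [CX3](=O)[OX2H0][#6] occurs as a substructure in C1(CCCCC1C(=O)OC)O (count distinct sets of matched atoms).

1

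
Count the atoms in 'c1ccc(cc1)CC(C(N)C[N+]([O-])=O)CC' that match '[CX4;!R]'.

6

The query [CX4;!R] means: aliphatic carbon with four total connections, not in a ring.
Check the 16 heavy atoms by environment: 6× C (X4, acyclic) → match; 1× N (X3, acyclic) → no; 6× c (aromatic, X3, in 6-ring) → no; 1× N (charge +1, X3, acyclic) → no; 1× O (charge -1, X1, acyclic) → no; 1× O (X1, acyclic) → no.
That gives 6 matching atoms.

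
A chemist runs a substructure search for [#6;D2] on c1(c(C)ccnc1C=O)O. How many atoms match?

3

The query [#6;D2] means: any carbon bonded to exactly two heavy atoms.
Check the 10 heavy atoms by environment: 1× n (aromatic, D2) → no; 3× c (aromatic, D3) → no; 2× c (aromatic, D2) → match; 1× C (D2) → match; 2× O (D1) → no; 1× C (D1) → no.
Summing the matching environments: 2 + 1 = 3 matching atoms.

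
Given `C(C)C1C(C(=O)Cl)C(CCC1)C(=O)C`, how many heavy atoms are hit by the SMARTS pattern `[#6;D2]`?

Check the 14 heavy atoms by environment: 4× C (D2) → match; 5× C (D3) → no; 2× C (D1) → no; 2× O (D1) → no; 1× Cl (D1) → no.
That gives 4 matching atoms.

4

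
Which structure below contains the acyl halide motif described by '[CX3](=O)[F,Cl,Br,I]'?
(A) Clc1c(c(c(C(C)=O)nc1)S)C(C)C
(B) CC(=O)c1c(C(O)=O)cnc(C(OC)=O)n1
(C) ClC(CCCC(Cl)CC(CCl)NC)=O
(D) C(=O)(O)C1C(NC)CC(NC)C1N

C

[CX3](=O)[F,Cl,Br,I] describes a carbonyl carbon bonded to a halogen (an acyl halide).
(A) has a chloro substituent but the Cl is not on a carbonyl carbon.
(B) has a methyl-ester group (-C(=O)OCH3) but the carbonyl is bonded to -O-C, not to a halogen.
(C) contains an acyl chloride (-C(=O)Cl), which satisfies every atom and bond constraint.
(D) has a carboxylic acid group (-C(=O)OH) but the carbonyl is bonded to -OH, not to a halogen.
So the answer is (C).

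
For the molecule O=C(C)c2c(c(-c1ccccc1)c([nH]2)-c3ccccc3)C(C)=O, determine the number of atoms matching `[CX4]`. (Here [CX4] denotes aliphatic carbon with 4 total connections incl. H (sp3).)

The query [CX4] means: C with X4: aliphatic carbon with exactly 4 total connections (bonds + H).
Check the 23 heavy atoms by environment: 1× n (aromatic, X3) → no; 16× c (aromatic, X3) → no; 2× C (X3) → no; 2× O (X1) → no; 2× C (X4) → match.
That gives 2 matching atoms.

2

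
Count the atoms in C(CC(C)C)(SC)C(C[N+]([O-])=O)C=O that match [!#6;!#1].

5

The query [!#6;!#1] means: not carbon and not hydrogen — any heteroatom.
Check the 14 heavy atoms by environment: 9× C → no; 1× N (charge +1) → match; 1× O (charge -1) → match; 2× O → match; 1× S → match.
Summing the matching environments: 1 + 1 + 2 + 1 = 5 matching atoms.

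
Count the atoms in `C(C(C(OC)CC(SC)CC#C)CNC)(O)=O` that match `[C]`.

12

The query [C] means: uppercase C matches aliphatic (non-aromatic) carbon only.
Check the 17 heavy atoms by environment: 12× C → match; 1× S → no; 3× O → no; 1× N → no.
That gives 12 matching atoms.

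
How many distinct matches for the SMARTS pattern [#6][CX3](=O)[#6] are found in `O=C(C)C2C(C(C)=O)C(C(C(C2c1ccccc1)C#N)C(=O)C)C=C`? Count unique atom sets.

3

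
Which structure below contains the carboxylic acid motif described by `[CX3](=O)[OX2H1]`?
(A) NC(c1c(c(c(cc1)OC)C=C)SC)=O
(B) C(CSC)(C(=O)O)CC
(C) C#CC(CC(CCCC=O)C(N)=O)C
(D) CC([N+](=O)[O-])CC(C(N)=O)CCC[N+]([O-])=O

[CX3](=O)[OX2H1] describes an sp2 carbon double-bonded to O and single-bonded to an -OH oxygen (a carboxylic acid).
(A) has a primary amide (-C(=O)NH2) but the carbonyl is bonded to N, not to an -OH oxygen.
(B) contains a carboxylic acid group (-C(=O)OH), which satisfies every atom and bond constraint.
(C) has a primary amide (-C(=O)NH2) but the carbonyl is bonded to N, not to an -OH oxygen.
(D) has a primary amide (-C(=O)NH2) but the carbonyl is bonded to N, not to an -OH oxygen.
So the answer is (B).

B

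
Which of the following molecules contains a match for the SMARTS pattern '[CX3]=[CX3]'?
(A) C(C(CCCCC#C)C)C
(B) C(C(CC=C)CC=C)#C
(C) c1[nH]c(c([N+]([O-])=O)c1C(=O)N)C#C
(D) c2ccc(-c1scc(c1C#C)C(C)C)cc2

B

[CX3]=[CX3] describes a non-aromatic C=C double bond between two sp2 carbons (an alkene).
(A) has an ethyl group (-CH2CH3) but its C-C bond is a single bond between CX4 carbons, not CX3=CX3.
(B) contains a vinyl group (-CH=CH2), which satisfies every atom and bond constraint.
(C) has an ethynyl group (-C#CH) but the C-C bond is a triple bond, not a double bond.
(D) has an ethynyl group (-C#CH) but the C-C bond is a triple bond, not a double bond.
So the answer is (B).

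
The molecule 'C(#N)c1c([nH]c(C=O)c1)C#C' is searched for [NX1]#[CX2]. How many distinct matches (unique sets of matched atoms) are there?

1

[NX1]#[CX2] is the SMARTS for a nitrile: a nitrogen triple-bonded to a two-connected carbon.
Exactly one fragment in the molecule meets all constraints, giving 1 match.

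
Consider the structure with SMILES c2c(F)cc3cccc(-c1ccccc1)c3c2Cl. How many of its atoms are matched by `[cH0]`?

6

Check the 18 heavy atoms by environment: 6× c (aromatic, H0) → match; 10× c (aromatic, H1) → no; 1× F (H0) → no; 1× Cl (H0) → no.
That gives 6 matching atoms.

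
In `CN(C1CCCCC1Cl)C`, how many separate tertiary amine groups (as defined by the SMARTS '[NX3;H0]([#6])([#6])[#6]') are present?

[NX3;H0]([#6])([#6])[#6] is the SMARTS for a tertiary amine: a trivalent nitrogen with no H, bonded to three carbons.
Exactly one fragment in the molecule meets all constraints, giving 1 match.

1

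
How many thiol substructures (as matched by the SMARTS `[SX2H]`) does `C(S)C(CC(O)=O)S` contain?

2

[SX2H] is the SMARTS for a thiol: an aliphatic sulfur with two connections, one being H.
The molecule carries 2 separate instances of a thiol (-SH) meeting every constraint; each maps to a distinct set of atoms, giving 2 matches.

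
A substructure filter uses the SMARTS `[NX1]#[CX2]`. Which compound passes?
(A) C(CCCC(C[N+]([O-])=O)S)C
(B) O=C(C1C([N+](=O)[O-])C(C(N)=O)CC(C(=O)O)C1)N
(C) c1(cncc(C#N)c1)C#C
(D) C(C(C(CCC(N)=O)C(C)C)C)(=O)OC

C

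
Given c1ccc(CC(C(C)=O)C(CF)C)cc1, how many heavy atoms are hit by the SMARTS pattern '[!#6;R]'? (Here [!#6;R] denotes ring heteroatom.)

0

The query [!#6;R] means: non-carbon atom that is part of a ring.
Check the 15 heavy atoms by environment: 7× C (acyclic) → no; 1× O (acyclic) → no; 1× F (acyclic) → no; 6× c (aromatic, in 6-ring) → no.
No environment satisfies the query, so 0 matching atoms.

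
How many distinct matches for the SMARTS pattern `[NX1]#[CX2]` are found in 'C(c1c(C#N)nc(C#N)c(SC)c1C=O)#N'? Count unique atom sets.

[NX1]#[CX2] is the SMARTS for a nitrile: a nitrogen triple-bonded to a two-connected carbon.
The molecule carries 3 separate instances of a nitrile (-C#N) meeting every constraint; each maps to a distinct set of atoms, giving 3 matches.

3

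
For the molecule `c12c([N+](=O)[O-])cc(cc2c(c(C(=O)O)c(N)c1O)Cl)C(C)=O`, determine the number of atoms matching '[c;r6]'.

10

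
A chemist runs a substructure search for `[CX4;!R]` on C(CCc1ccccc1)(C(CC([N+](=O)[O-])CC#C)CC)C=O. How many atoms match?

9

Check the 22 heavy atoms by environment: 9× C (X4, acyclic) → match; 1× C (X3, acyclic) → no; 2× O (X1, acyclic) → no; 6× c (aromatic, X3, in 6-ring) → no; 1× N (charge +1, X3, acyclic) → no; 1× O (charge -1, X1, acyclic) → no; 2× C (X2, acyclic) → no.
That gives 9 matching atoms.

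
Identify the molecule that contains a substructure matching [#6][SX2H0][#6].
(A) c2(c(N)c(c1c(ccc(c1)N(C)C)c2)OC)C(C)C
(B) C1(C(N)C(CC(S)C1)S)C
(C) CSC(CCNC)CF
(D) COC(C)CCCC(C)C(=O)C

C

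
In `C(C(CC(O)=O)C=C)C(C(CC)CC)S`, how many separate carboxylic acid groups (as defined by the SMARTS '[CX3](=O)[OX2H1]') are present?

1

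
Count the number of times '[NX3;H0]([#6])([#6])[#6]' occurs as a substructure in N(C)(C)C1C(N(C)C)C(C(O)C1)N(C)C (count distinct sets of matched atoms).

3

[NX3;H0]([#6])([#6])[#6] is the SMARTS for a tertiary amine: a trivalent nitrogen with no H, bonded to three carbons.
The molecule carries 3 separate instances of a dimethylamino group (-N(CH3)2) meeting every constraint; each maps to a distinct set of atoms, giving 3 matches.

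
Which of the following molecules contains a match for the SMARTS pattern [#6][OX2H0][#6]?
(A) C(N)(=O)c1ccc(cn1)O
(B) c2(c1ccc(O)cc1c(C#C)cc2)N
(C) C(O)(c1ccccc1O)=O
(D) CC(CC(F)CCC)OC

D

[#6][OX2H0][#6] describes an aliphatic oxygen bridging two carbons with no H on the oxygen (an ether).
(A) has a hydroxyl group (-OH) but the oxygen has H1, not H0 bridging two carbons.
(B) has a hydroxyl group (-OH) but the oxygen has H1, not H0 bridging two carbons.
(C) has a carboxylic acid group (-C(=O)OH) but the -OH oxygen has H1; the =O is OX1, not OX2.
(D) contains a methoxy ether (-OCH3), which satisfies every atom and bond constraint.
So the answer is (D).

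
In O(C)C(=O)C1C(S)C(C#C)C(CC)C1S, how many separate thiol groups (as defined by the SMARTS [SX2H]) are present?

2

[SX2H] is the SMARTS for a thiol: an aliphatic sulfur with two connections, one being H.
The molecule carries 2 separate instances of a thiol (-SH) meeting every constraint; each maps to a distinct set of atoms, giving 2 matches.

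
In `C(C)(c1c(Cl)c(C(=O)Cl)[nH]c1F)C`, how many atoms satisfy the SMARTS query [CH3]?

The query [CH3] means: aliphatic carbon with exactly three hydrogens.
Check the 13 heavy atoms by environment: 1× n (aromatic, H1) → no; 4× c (aromatic, H0) → no; 1× F (H0) → no; 1× C (H0) → no; 1× O (H0) → no; 2× Cl (H0) → no; 1× C (H1) → no; 2× C (H3) → match.
That gives 2 matching atoms.

2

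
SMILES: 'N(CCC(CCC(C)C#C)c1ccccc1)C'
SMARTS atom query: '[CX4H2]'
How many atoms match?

4

The query [CX4H2] means: sp3 carbon (X4) with exactly two hydrogens.
Check the 17 heavy atoms by environment: 4× C (H2, X4) → match; 2× C (H1, X4) → no; 2× C (H3, X4) → no; 1× c (aromatic, H0, X3) → no; 5× c (aromatic, H1, X3) → no; 1× C (H0, X2) → no; 1× C (H1, X2) → no; 1× N (H1, X3) → no.
That gives 4 matching atoms.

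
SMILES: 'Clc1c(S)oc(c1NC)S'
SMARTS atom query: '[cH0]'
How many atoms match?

4

The query [cH0] means: aromatic carbon with no attached hydrogen (substituted or ring-fusion).
Check the 10 heavy atoms by environment: 1× o (aromatic, H0) → no; 4× c (aromatic, H0) → match; 1× N (H1) → no; 1× C (H3) → no; 1× Cl (H0) → no; 2× S (H1) → no.
That gives 4 matching atoms.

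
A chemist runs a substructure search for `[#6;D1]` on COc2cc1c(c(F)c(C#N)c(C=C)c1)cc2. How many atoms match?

Check the 17 heavy atoms by environment: 6× c (aromatic, D3) → no; 4× c (aromatic, D2) → no; 2× C (D2) → no; 1× N (D1) → no; 2× C (D1) → match; 1× F (D1) → no; 1× O (D2) → no.
That gives 2 matching atoms.

2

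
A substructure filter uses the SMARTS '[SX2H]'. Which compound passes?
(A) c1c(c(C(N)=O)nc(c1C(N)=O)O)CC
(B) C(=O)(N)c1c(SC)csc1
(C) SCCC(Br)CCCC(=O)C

C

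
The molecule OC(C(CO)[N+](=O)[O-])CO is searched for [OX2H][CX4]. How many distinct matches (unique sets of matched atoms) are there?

3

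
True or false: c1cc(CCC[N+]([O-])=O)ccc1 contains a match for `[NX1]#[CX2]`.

The pattern [NX1]#[CX2] describes a nitrogen triple-bonded to a two-connected carbon — a nitrile.
The closest candidate here is a nitro group (-[N+](=O)[O-]), but there is no C#N triple bond. No other fragment satisfies the full query, so there is no match.

False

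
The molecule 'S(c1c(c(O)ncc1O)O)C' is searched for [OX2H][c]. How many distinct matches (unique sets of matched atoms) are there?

3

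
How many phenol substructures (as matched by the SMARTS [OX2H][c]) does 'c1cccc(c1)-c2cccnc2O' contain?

[OX2H][c] is the SMARTS for a phenol: a hydroxyl oxygen attached to an aromatic carbon.
Exactly one fragment in the molecule meets all constraints, giving 1 match.

1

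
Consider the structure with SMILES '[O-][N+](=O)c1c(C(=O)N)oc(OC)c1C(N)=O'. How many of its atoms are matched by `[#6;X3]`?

6

The query [#6;X3] means: any carbon (aromatic or not) with three total connections.
Check the 16 heavy atoms by environment: 1× o (aromatic, X2) → no; 4× c (aromatic, X3) → match; 2× C (X3) → match; 3× O (X1) → no; 2× N (X3) → no; 1× O (X2) → no; 1× C (X4) → no; 1× N (charge +1, X3) → no; 1× O (charge -1, X1) → no.
Summing the matching environments: 4 + 2 = 6 matching atoms.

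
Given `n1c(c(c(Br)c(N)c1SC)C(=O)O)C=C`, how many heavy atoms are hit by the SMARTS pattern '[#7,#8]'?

The query [#7,#8] means: nitrogen or oxygen (comma = OR).
Check the 15 heavy atoms by environment: 1× n (aromatic) → match; 5× c (aromatic) → no; 1× Br → no; 4× C → no; 1× S → no; 1× N → match; 2× O → match.
Summing the matching environments: 1 + 1 + 2 = 4 matching atoms.

4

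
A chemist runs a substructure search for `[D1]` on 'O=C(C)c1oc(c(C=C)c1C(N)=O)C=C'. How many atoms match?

6

The query [D1] means: atom with exactly one heavy-atom neighbour (degree 1).
Check the 15 heavy atoms by environment: 1× o (aromatic, D2) → no; 4× c (aromatic, D3) → no; 2× C (D3) → no; 2× O (D1) → match; 3× C (D1) → match; 1× N (D1) → match; 2× C (D2) → no.
Summing the matching environments: 2 + 3 + 1 = 6 matching atoms.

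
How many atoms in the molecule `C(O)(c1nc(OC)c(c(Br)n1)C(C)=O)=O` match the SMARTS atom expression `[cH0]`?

The query [cH0] means: aromatic carbon with no attached hydrogen (substituted or ring-fusion).
Check the 15 heavy atoms by environment: 2× n (aromatic, H0) → no; 4× c (aromatic, H0) → match; 2× C (H0) → no; 3× O (H0) → no; 1× O (H1) → no; 2× C (H3) → no; 1× Br (H0) → no.
That gives 4 matching atoms.

4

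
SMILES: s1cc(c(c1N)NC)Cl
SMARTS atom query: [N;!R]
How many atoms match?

2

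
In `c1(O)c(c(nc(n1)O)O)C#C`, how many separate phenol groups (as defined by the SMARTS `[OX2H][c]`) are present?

3

[OX2H][c] is the SMARTS for a phenol: a hydroxyl oxygen attached to an aromatic carbon.
The molecule carries 3 separate instances of a hydroxyl group (-OH) meeting every constraint; each maps to a distinct set of atoms, giving 3 matches.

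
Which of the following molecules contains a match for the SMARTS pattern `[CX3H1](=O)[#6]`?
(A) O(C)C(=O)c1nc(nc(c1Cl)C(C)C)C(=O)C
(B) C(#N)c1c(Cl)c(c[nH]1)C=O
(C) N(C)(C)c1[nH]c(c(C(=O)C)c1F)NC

B

[CX3H1](=O)[#6] describes an sp2 carbon with one H, double-bonded to O and single-bonded to carbon (an aldehyde).
(A) has an acetyl/ketone group (-C(=O)CH3) but the carbonyl carbon has H0 (two carbon neighbours), not H1.
(B) contains an aldehyde (-CHO), which satisfies every atom and bond constraint.
(C) has an acetyl/ketone group (-C(=O)CH3) but the carbonyl carbon has H0 (two carbon neighbours), not H1.
So the answer is (B).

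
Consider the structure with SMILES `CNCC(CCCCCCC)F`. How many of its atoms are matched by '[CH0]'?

0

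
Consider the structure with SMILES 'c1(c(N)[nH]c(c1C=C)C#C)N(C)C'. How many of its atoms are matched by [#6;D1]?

4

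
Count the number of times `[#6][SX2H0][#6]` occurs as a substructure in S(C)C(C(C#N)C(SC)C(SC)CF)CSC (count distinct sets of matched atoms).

4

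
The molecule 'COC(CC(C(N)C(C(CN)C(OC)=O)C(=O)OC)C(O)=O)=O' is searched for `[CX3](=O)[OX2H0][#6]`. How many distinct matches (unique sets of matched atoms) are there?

[CX3](=O)[OX2H0][#6] is the SMARTS for an ester: a carbonyl carbon bonded to an oxygen that is itself bonded to carbon (no H on that O).
The molecule carries 3 separate instances of a methyl-ester group (-C(=O)OCH3) meeting every constraint; each maps to a distinct set of atoms, giving 3 matches.

3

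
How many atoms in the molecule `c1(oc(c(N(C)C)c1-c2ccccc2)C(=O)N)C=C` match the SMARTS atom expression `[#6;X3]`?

The query [#6;X3] means: any carbon (aromatic or not) with three total connections.
Check the 19 heavy atoms by environment: 1× o (aromatic, X2) → no; 10× c (aromatic, X3) → match; 3× C (X3) → match; 2× N (X3) → no; 2× C (X4) → no; 1× O (X1) → no.
Summing the matching environments: 10 + 3 = 13 matching atoms.

13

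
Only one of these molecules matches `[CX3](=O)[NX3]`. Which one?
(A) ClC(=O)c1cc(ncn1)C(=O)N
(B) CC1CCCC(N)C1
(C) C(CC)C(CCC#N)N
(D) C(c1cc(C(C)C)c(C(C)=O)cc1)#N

A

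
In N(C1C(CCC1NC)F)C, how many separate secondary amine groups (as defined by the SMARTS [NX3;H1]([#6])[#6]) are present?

2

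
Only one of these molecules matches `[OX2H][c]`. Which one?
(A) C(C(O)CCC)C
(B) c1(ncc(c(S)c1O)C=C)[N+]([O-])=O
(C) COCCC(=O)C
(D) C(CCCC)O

B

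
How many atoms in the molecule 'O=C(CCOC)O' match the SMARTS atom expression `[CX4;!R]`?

3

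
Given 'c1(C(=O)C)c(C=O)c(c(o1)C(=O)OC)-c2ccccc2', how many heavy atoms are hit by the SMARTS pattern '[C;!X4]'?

3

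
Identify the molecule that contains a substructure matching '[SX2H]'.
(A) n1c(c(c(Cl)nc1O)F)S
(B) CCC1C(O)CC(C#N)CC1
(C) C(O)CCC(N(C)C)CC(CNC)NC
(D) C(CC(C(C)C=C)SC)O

A

[SX2H] describes an aliphatic sulfur with two connections, one being H (a thiol).
(A) contains a thiol (-SH), which satisfies every atom and bond constraint.
(B) has a hydroxyl group (-OH) but it is an -OH, not an -SH.
(C) has a hydroxyl group (-OH) but it is an -OH, not an -SH.
(D) has a hydroxyl group (-OH) but it is an -OH, not an -SH.
So the answer is (A).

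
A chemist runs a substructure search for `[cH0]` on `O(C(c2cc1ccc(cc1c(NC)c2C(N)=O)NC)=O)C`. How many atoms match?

6

The query [cH0] means: aromatic carbon with no attached hydrogen (substituted or ring-fusion).
Check the 21 heavy atoms by environment: 6× c (aromatic, H0) → match; 4× c (aromatic, H1) → no; 2× C (H0) → no; 3× O (H0) → no; 1× N (H2) → no; 2× N (H1) → no; 3× C (H3) → no.
That gives 6 matching atoms.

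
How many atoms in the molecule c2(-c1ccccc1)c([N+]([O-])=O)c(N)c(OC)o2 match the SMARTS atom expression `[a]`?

11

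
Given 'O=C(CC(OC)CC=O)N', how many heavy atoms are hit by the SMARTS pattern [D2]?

4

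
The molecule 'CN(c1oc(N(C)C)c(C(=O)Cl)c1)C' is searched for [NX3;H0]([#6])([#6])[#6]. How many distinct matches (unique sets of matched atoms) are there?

2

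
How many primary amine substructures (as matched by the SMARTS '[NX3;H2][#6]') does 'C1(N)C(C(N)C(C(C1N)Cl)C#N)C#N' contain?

[NX3;H2][#6] is the SMARTS for a primary amine: a trivalent nitrogen with two H attached to carbon.
The molecule carries 3 separate instances of a primary amino group (-NH2) meeting every constraint; each maps to a distinct set of atoms, giving 3 matches.

3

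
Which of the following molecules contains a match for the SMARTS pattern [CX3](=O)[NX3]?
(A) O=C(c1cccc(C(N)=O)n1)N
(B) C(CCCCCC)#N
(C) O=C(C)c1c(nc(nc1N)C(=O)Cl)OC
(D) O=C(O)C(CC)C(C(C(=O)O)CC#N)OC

[CX3](=O)[NX3] describes a carbonyl carbon bonded to a trivalent nitrogen (an amide).
(A) contains a primary amide (-C(=O)NH2), which satisfies every atom and bond constraint.
(B) has a nitrile (-C#N) but the nitrile N is NX1 (triple-bonded), not NX3.
(C) has a primary amino group (-NH2) but the -NH2 is not attached to a carbonyl carbon.
(D) has a carboxylic acid group (-C(=O)OH) but the carbonyl is bonded to O, not to an NX3 nitrogen.
So the answer is (A).

A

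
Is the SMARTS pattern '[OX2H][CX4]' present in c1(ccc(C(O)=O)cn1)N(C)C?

The pattern [OX2H][CX4] describes a hydroxyl oxygen bound to an sp3 (X4) carbon — an aliphatic alcohol.
The closest candidate here is a carboxylic acid group (-C(=O)OH), but the -OH is on a CX3 carbonyl carbon, not a CX4 carbon. No other fragment satisfies the full query, so there is no match.

No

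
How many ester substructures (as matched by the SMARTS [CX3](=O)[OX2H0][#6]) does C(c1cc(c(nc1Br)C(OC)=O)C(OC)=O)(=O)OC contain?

[CX3](=O)[OX2H0][#6] is the SMARTS for an ester: a carbonyl carbon bonded to an oxygen that is itself bonded to carbon (no H on that O).
The molecule carries 3 separate instances of a methyl-ester group (-C(=O)OCH3) meeting every constraint; each maps to a distinct set of atoms, giving 3 matches.

3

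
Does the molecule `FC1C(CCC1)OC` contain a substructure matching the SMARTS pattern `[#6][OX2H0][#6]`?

Yes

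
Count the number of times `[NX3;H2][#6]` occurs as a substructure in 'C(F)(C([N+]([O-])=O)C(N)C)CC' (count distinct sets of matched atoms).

1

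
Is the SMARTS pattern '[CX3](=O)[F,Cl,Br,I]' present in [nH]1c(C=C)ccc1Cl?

The pattern [CX3](=O)[F,Cl,Br,I] describes a carbonyl carbon bonded to a halogen — an acyl halide.
The closest candidate here is a chloro substituent, but the Cl is not on a carbonyl carbon. No other fragment satisfies the full query, so there is no match.

No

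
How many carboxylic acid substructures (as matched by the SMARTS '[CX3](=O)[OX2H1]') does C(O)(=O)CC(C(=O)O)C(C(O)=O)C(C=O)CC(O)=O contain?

4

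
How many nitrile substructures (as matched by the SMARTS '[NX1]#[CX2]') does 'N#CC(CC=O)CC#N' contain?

2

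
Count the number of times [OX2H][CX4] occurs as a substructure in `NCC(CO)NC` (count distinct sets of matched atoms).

1

[OX2H][CX4] is the SMARTS for an aliphatic alcohol: a hydroxyl oxygen bound to an sp3 (X4) carbon.
Exactly one fragment in the molecule meets all constraints, giving 1 match.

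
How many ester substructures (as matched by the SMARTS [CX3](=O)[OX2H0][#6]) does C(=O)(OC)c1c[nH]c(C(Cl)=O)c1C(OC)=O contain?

2

[CX3](=O)[OX2H0][#6] is the SMARTS for an ester: a carbonyl carbon bonded to an oxygen that is itself bonded to carbon (no H on that O).
The molecule carries 2 separate instances of a methyl-ester group (-C(=O)OCH3) meeting every constraint; each maps to a distinct set of atoms, giving 2 matches.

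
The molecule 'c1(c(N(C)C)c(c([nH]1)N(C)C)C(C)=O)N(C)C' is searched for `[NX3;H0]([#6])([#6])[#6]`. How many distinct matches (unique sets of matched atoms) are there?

3

[NX3;H0]([#6])([#6])[#6] is the SMARTS for a tertiary amine: a trivalent nitrogen with no H, bonded to three carbons.
The molecule carries 3 separate instances of a dimethylamino group (-N(CH3)2) meeting every constraint; each maps to a distinct set of atoms, giving 3 matches.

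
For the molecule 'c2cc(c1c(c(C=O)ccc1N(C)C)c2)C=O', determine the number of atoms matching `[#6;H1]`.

The query [#6;H1] means: any carbon bearing exactly one hydrogen.
Check the 17 heavy atoms by environment: 5× c (aromatic, H0) → no; 5× c (aromatic, H1) → match; 1× N (H0) → no; 2× C (H3) → no; 2× C (H1) → match; 2× O (H0) → no.
Summing the matching environments: 5 + 2 = 7 matching atoms.

7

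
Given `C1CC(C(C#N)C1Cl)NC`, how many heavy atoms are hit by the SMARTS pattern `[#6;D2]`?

3

The query [#6;D2] means: any carbon bonded to exactly two heavy atoms.
Check the 10 heavy atoms by environment: 3× C (D2) → match; 3× C (D3) → no; 1× Cl (D1) → no; 1× N (D2) → no; 1× C (D1) → no; 1× N (D1) → no.
That gives 3 matching atoms.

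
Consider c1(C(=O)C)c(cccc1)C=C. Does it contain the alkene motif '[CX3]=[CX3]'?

Yes

The pattern [CX3]=[CX3] describes a non-aromatic C=C double bond between two sp2 carbons — an alkene.
The molecule carries a vinyl group (-CH=CH2), whose atoms satisfy every constraint of the query, so the pattern matches.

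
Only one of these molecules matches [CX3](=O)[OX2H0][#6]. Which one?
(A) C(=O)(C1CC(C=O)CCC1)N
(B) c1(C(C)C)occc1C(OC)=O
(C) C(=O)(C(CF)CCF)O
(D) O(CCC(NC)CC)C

[CX3](=O)[OX2H0][#6] describes a carbonyl carbon bonded to an oxygen that is itself bonded to carbon (no H on that O) (an ester).
(A) has a primary amide (-C(=O)NH2) but the carbonyl is bonded to N, not to an O-C linkage.
(B) contains a methyl-ester group (-C(=O)OCH3), which satisfies every atom and bond constraint.
(C) has a carboxylic acid group (-C(=O)OH) but the singly-bonded O carries H (OX2H1, not H0).
(D) has a methoxy ether (-OCH3) but the ether oxygen is not adjacent to a C=O carbon.
So the answer is (B).

B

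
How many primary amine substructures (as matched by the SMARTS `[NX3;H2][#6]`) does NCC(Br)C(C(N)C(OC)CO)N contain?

[NX3;H2][#6] is the SMARTS for a primary amine: a trivalent nitrogen with two H attached to carbon.
The molecule carries 3 separate instances of a primary amino group (-NH2) meeting every constraint; each maps to a distinct set of atoms, giving 3 matches.

3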